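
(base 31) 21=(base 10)63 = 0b111111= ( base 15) 43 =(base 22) 2J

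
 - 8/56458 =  - 1 + 28225/28229 = - 0.00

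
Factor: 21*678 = 14238 = 2^1 * 3^2*7^1 * 113^1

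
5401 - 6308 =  - 907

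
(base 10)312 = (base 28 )b4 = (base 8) 470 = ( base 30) AC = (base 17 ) 116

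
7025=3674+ 3351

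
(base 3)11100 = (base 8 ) 165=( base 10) 117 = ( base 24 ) 4l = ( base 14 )85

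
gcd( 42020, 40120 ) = 20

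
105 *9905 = 1040025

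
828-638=190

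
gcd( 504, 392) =56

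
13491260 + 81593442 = 95084702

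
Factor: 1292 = 2^2*17^1 * 19^1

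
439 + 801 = 1240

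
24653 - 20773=3880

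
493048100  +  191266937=684315037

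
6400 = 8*800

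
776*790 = 613040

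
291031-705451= - 414420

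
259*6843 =1772337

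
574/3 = 191  +  1/3 = 191.33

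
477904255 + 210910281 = 688814536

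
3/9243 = 1/3081 =0.00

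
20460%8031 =4398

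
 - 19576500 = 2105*( - 9300) 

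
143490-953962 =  - 810472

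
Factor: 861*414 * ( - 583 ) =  - 2^1 * 3^3*7^1*11^1 * 23^1 * 41^1 * 53^1 = - 207812682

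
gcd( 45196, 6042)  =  2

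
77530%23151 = 8077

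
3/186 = 1/62 = 0.02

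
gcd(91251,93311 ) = 1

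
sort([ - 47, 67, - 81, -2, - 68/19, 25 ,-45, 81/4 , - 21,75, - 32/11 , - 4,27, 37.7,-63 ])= [-81, -63,  -  47, - 45,-21, - 4, - 68/19,-32/11, -2, 81/4,25,27  ,  37.7,67,75]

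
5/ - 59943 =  - 5/59943 = -  0.00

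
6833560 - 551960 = 6281600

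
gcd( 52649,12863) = 19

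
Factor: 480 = 2^5*3^1*5^1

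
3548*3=10644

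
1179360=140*8424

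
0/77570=0 = 0.00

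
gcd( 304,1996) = 4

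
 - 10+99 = 89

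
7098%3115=868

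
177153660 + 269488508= 446642168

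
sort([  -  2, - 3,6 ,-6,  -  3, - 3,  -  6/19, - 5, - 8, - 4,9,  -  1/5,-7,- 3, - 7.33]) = [ - 8, -7.33,-7, - 6, - 5, - 4 ,  -  3,-3, - 3,-3 , - 2, - 6/19, - 1/5,6, 9]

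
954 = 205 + 749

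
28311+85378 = 113689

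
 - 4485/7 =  - 641 + 2/7 = -640.71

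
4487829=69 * 65041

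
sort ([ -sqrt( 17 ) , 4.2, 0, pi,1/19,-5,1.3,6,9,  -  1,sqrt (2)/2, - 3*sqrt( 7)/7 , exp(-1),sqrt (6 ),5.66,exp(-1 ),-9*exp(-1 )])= [-5, - sqrt ( 17), - 9  *exp( - 1), - 3*sqrt( 7)/7, - 1,0,1/19,exp( - 1 ),exp(  -  1 ),sqrt( 2)/2,1.3,sqrt( 6 ), pi, 4.2,  5.66, 6,  9 ]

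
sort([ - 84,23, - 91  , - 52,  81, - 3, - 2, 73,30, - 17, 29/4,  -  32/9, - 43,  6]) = [ - 91 , - 84, - 52, - 43, - 17,  -  32/9, - 3, - 2,6,29/4, 23, 30, 73,  81]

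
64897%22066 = 20765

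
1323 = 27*49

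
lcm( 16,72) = 144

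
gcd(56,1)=1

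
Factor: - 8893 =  - 8893^1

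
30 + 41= 71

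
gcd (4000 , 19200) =800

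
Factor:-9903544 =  - 2^3*7^1*176849^1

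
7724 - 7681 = 43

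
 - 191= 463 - 654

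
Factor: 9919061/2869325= 5^( - 2)*114773^( - 1) *9919061^1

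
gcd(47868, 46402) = 2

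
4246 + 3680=7926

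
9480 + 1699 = 11179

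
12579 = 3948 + 8631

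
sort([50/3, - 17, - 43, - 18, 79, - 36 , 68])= [-43 ,-36, - 18,-17,  50/3,  68, 79 ] 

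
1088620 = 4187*260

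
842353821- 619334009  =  223019812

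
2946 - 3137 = -191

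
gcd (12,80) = 4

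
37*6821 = 252377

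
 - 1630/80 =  - 21 + 5/8=- 20.38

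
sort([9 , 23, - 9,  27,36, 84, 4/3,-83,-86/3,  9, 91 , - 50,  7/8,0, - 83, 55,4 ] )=[ - 83, - 83, - 50,-86/3, - 9,  0,  7/8,4/3, 4, 9, 9,23,  27,36, 55, 84,91]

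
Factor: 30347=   30347^1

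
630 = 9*70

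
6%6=0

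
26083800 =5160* 5055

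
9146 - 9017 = 129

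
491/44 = 11 + 7/44 = 11.16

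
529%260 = 9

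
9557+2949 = 12506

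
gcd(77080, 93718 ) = 94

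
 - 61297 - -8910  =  -52387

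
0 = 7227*0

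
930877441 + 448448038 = 1379325479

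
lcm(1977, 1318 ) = 3954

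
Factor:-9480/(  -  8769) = 40/37 = 2^3*5^1*37^( - 1 )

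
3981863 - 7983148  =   - 4001285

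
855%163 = 40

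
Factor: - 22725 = -3^2  *5^2* 101^1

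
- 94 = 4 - 98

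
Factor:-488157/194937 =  - 899/359=- 29^1*31^1 * 359^( - 1)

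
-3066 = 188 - 3254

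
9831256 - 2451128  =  7380128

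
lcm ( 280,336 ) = 1680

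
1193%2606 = 1193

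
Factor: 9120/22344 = 2^2*5^1 * 7^ ( -2) = 20/49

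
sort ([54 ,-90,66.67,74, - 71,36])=[  -  90,-71, 36, 54,66.67, 74] 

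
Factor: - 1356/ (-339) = 2^2 = 4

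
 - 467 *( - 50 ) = 23350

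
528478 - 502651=25827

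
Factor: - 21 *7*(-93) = 3^2 * 7^2 * 31^1 = 13671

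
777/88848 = 259/29616 = 0.01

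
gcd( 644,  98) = 14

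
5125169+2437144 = 7562313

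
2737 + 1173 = 3910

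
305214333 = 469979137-164764804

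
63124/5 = 12624 + 4/5 = 12624.80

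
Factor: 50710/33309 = 2^1*3^( - 2)*5^1*11^1 *461^1*3701^( - 1 ) 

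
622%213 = 196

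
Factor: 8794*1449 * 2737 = 2^1*3^2*7^2*17^1*23^2*4397^1 = 34876238922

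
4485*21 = 94185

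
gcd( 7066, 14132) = 7066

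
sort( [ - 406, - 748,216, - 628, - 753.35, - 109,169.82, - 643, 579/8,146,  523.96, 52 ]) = [-753.35, - 748, - 643 , - 628, - 406,- 109, 52, 579/8,146,  169.82, 216, 523.96]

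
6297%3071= 155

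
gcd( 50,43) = 1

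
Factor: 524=2^2* 131^1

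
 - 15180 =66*( - 230 ) 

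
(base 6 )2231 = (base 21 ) 13J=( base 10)523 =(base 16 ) 20B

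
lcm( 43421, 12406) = 86842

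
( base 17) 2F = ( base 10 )49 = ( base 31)1i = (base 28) 1l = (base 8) 61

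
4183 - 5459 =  - 1276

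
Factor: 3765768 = 2^3*3^1*41^1*43^1 * 89^1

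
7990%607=99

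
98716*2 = 197432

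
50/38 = 25/19 = 1.32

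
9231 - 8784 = 447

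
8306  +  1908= 10214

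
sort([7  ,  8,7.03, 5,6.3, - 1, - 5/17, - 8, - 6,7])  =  [  -  8, - 6, - 1, - 5/17,5,6.3,7,  7,7.03, 8]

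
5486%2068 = 1350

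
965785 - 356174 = 609611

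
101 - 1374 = -1273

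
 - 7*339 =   -  2373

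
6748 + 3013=9761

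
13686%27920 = 13686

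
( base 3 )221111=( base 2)1010110000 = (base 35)JN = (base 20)1E8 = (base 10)688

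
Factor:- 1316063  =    -  7^1*229^1* 821^1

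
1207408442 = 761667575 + 445740867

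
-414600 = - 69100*6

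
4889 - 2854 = 2035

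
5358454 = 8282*647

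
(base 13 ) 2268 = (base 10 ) 4818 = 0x12d2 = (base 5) 123233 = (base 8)11322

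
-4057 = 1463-5520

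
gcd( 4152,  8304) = 4152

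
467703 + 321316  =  789019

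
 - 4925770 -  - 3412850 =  - 1512920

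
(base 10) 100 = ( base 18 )5a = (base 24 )44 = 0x64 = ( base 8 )144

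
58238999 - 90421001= - 32182002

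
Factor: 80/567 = 2^4*3^( - 4)*5^1*7^ ( - 1 ) 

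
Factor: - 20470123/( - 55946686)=2^( - 1 )*223^ ( - 1 )*125441^ ( -1 ) * 20470123^1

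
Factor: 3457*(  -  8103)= - 3^1*37^1*73^1*3457^1 = - 28012071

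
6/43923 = 2/14641 = 0.00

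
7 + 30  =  37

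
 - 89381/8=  - 11173+3/8  =  - 11172.62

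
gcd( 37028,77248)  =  4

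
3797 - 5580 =-1783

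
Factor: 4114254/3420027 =2^1*3^( - 1) *13^(-1)*283^1*2423^1*29231^ ( - 1) = 1371418/1140009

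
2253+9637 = 11890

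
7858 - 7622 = 236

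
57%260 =57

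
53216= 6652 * 8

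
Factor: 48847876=2^2*7^1*11^1*158597^1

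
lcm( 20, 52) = 260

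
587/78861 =587/78861 = 0.01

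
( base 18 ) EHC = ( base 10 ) 4854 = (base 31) 51i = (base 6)34250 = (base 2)1001011110110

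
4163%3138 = 1025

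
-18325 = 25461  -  43786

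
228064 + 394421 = 622485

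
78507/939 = 26169/313 = 83.61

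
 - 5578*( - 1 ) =5578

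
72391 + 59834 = 132225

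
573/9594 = 191/3198 = 0.06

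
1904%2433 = 1904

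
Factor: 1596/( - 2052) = -3^( - 2 )*7^1 = - 7/9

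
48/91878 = 8/15313 = 0.00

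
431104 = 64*6736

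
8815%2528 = 1231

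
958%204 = 142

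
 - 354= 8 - 362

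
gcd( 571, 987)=1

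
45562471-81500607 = -35938136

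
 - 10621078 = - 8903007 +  - 1718071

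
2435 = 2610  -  175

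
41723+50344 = 92067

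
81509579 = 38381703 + 43127876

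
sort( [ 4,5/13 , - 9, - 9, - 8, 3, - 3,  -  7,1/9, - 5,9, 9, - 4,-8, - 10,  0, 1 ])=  [ - 10, - 9, - 9, - 8, -8 , - 7, - 5, - 4, - 3, 0,1/9, 5/13,1, 3,4,9,9]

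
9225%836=29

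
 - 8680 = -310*28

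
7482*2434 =18211188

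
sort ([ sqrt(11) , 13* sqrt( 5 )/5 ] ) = [ sqrt( 11), 13*sqrt( 5)/5 ]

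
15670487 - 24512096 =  - 8841609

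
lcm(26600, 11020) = 771400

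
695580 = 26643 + 668937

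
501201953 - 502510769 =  - 1308816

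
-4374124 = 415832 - 4789956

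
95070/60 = 3169/2 = 1584.50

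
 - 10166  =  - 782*13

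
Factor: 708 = 2^2* 3^1*59^1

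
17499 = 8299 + 9200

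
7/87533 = 7/87533 = 0.00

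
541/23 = 541/23=23.52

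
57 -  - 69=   126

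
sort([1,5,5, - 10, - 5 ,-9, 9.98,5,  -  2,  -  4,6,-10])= [  -  10,  -  10, - 9, - 5 , - 4, - 2, 1,5,5, 5, 6,9.98 ]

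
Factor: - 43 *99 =-4257 = - 3^2*11^1*43^1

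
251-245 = 6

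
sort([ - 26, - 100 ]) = [ - 100, - 26]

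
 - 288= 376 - 664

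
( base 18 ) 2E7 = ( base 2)1110001011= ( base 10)907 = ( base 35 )PW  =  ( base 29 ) 128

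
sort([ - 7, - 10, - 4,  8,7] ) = [  -  10,-7 ,  -  4, 7  ,  8] 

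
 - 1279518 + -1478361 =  - 2757879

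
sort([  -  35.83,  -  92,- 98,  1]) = [-98 , - 92,-35.83, 1]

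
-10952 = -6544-4408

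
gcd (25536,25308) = 228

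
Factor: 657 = 3^2*73^1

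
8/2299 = 8/2299 = 0.00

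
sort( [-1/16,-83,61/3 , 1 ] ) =[  -  83, - 1/16,  1, 61/3]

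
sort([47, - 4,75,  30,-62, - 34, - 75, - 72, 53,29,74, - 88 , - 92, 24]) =[  -  92, - 88,  -  75, - 72, - 62, - 34, - 4,24 , 29, 30,47 , 53, 74,75] 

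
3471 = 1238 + 2233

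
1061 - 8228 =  - 7167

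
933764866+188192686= 1121957552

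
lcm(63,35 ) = 315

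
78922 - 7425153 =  - 7346231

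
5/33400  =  1/6680  =  0.00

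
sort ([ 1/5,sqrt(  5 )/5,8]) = [ 1/5,sqrt(5) /5, 8 ]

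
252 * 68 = 17136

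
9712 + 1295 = 11007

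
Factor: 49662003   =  3^1*101^1*163901^1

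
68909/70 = 68909/70 = 984.41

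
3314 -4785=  - 1471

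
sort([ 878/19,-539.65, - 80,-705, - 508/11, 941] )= [-705, - 539.65, - 80, - 508/11,878/19,941 ]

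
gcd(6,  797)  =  1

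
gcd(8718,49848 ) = 6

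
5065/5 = 1013 = 1013.00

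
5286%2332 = 622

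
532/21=25+1/3 = 25.33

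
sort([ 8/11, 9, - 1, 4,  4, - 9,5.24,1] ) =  [ - 9, - 1,8/11,1, 4,4, 5.24, 9 ] 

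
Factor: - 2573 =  - 31^1 * 83^1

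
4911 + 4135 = 9046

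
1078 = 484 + 594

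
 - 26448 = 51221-77669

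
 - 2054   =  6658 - 8712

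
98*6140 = 601720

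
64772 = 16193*4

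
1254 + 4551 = 5805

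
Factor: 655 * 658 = 430990 = 2^1*5^1 * 7^1 * 47^1*131^1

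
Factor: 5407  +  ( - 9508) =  - 4101 = -3^1 * 1367^1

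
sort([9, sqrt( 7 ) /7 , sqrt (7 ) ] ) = [sqrt( 7 )/7, sqrt( 7), 9 ]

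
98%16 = 2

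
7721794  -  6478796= 1242998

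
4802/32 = 2401/16 = 150.06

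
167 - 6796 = -6629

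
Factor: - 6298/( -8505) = 2^1 * 3^( - 5 )*5^( - 1)*7^( - 1 )*47^1*67^1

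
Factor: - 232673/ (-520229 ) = 7^1*43^1 * 673^( - 1) = 301/673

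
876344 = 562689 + 313655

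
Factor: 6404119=43^1*148933^1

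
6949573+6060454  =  13010027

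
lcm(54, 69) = 1242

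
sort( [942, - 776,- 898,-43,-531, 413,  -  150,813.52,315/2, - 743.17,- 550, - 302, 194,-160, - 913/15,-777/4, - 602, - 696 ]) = [ - 898, - 776, - 743.17, - 696, - 602, - 550, - 531,-302, - 777/4, - 160,- 150, - 913/15,-43,315/2,  194,  413,813.52,942]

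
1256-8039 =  - 6783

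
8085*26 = 210210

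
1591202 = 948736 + 642466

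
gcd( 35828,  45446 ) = 2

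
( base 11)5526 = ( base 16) 1c78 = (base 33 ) 6MS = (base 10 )7288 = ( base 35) 5X8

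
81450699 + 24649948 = 106100647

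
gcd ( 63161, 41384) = 7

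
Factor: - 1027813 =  - 547^1*1879^1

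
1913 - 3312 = -1399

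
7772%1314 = 1202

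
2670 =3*890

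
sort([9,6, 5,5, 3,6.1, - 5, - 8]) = [ - 8, - 5,3,5,5,6, 6.1, 9 ]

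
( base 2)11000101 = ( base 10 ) 197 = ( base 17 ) BA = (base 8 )305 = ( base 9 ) 238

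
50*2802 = 140100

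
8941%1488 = 13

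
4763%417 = 176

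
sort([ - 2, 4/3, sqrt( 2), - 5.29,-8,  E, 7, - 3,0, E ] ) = [ - 8, - 5.29 , - 3, - 2, 0, 4/3, sqrt( 2 ),E,E, 7]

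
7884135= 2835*2781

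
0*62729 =0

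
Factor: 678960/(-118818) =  - 2^3*5^1*7^(-1)= - 40/7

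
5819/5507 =1 + 312/5507 = 1.06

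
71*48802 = 3464942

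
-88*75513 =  - 6645144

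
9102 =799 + 8303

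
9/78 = 3/26= 0.12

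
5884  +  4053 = 9937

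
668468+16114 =684582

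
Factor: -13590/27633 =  - 30/61  =  - 2^1*3^1 * 5^1 * 61^( - 1 )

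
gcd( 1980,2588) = 4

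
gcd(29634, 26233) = 1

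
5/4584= 5/4584  =  0.00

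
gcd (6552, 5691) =21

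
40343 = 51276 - 10933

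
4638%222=198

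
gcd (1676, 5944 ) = 4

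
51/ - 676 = - 51/676 = - 0.08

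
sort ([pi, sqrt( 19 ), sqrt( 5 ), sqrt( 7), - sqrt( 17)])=[-sqrt( 17), sqrt( 5), sqrt(7 ), pi,sqrt(19) ] 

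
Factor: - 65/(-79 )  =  5^1*13^1*79^(- 1 )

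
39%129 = 39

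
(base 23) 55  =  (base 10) 120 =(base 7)231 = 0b1111000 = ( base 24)50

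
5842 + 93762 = 99604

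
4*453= 1812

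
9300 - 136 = 9164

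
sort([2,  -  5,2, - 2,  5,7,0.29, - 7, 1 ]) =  [ - 7, - 5, - 2, 0.29,1,2,2,5,7 ]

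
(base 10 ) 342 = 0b101010110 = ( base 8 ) 526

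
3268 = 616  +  2652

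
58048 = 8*7256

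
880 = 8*110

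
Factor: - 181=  - 181^1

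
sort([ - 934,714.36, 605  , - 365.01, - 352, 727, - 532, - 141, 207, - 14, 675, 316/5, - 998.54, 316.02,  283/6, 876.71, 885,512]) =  [  -  998.54, - 934, - 532, - 365.01,  -  352,- 141,  -  14, 283/6, 316/5,207, 316.02,512,  605,675,714.36,  727,876.71, 885]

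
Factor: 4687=43^1*109^1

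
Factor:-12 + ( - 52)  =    -  2^6 = - 64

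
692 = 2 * 346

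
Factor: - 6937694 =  - 2^1*71^1*48857^1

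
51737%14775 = 7412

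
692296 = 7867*88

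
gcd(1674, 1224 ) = 18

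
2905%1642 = 1263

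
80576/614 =40288/307=131.23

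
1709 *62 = 105958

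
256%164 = 92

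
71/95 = 71/95=0.75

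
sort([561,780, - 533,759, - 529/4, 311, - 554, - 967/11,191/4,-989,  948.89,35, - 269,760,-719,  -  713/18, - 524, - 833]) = [ - 989, - 833,-719 ,  -  554, - 533, - 524, - 269, - 529/4,-967/11, - 713/18, 35,191/4,  311,561 , 759,760, 780,948.89 ] 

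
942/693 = 1 + 83/231 = 1.36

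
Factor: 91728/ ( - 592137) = - 112/723 = - 2^4*3^( - 1 ) *7^1 * 241^( - 1 ) 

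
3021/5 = 3021/5 = 604.20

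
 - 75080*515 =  -38666200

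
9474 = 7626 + 1848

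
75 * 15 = 1125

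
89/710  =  89/710 = 0.13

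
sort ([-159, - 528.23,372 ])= [ -528.23, - 159, 372]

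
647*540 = 349380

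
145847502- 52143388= 93704114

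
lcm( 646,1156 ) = 21964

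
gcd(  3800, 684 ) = 76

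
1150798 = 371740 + 779058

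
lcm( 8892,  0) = 0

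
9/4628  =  9/4628 = 0.00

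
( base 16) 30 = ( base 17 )2E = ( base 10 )48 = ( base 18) 2C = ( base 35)1D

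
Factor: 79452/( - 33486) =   -  13242/5581  =  - 2^1*3^1*2207^1  *5581^( - 1 ) 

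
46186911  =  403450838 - 357263927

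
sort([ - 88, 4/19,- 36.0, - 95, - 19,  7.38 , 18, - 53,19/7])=[  -  95, - 88, - 53, - 36.0, - 19,4/19,19/7,7.38,18] 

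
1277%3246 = 1277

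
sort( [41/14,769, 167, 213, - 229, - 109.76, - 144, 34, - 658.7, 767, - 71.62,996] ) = [ - 658.7, - 229, - 144 , - 109.76, - 71.62,41/14,  34,167, 213, 767, 769,996 ] 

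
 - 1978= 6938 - 8916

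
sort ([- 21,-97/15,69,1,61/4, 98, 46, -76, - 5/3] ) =[ - 76,-21,-97/15, - 5/3,  1, 61/4, 46, 69,98 ] 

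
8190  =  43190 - 35000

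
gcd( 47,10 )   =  1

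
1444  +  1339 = 2783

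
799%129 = 25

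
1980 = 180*11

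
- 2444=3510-5954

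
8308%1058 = 902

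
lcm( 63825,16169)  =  1212675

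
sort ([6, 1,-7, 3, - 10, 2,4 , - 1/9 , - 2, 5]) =[- 10 ,-7  , - 2, - 1/9,1,  2, 3, 4, 5,  6]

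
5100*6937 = 35378700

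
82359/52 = 1583 + 43/52  =  1583.83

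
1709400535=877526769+831873766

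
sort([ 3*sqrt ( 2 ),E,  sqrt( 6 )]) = [sqrt(6), E, 3*sqrt( 2)]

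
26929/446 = 26929/446 = 60.38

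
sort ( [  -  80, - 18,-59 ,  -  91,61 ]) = [ - 91,  -  80 ,  -  59, - 18,61 ]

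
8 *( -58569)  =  - 468552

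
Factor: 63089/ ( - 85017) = -3^( - 1 )*13^1*  17^( - 1) * 23^1*211^1*1667^( - 1)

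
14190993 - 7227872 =6963121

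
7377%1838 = 25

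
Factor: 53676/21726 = 42/17= 2^1*3^1*7^1*17^(-1)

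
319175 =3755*85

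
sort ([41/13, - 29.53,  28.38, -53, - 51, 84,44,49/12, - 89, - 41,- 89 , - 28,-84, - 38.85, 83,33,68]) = [ - 89, - 89, - 84,  -  53, - 51, - 41, - 38.85, - 29.53, - 28,41/13, 49/12,28.38, 33,  44,  68, 83, 84] 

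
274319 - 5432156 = -5157837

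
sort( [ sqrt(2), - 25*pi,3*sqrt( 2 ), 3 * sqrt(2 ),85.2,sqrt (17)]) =[ - 25*pi, sqrt(2),sqrt (17), 3 * sqrt(2),3*sqrt( 2), 85.2] 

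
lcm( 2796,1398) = 2796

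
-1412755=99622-1512377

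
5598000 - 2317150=3280850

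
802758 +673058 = 1475816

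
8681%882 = 743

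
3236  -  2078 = 1158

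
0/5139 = 0 = 0.00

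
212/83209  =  212/83209 = 0.00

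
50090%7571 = 4664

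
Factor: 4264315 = 5^1*11^1*23^1  *3371^1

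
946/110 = 8 + 3/5  =  8.60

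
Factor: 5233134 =2^1*3^1*872189^1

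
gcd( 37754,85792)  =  2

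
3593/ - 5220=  - 1+ 1627/5220=-0.69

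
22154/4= 11077/2= 5538.50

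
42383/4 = 10595 + 3/4 = 10595.75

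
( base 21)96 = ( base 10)195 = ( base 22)8j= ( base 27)76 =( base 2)11000011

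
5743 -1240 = 4503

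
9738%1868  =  398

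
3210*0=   0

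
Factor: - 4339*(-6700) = 2^2*5^2*67^1*4339^1 = 29071300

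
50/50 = 1 = 1.00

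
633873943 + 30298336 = 664172279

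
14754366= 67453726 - 52699360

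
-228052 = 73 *( - 3124) 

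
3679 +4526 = 8205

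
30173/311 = 30173/311=97.02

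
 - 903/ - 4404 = 301/1468 = 0.21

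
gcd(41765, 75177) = 8353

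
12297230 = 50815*242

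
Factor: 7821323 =7821323^1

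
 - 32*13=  - 416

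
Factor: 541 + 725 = 2^1*3^1 * 211^1 = 1266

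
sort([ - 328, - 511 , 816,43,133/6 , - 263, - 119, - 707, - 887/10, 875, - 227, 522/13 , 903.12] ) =[ -707,  -  511,-328, - 263,- 227,-119, - 887/10, 133/6,522/13,43,816, 875,  903.12 ] 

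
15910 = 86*185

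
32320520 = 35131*920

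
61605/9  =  6845 = 6845.00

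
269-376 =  - 107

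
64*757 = 48448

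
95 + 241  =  336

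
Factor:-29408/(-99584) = 919/3112 = 2^( - 3)*389^(-1)*919^1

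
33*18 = 594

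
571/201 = 571/201 = 2.84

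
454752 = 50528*9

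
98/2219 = 14/317 = 0.04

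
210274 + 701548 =911822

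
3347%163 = 87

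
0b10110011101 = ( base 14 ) 749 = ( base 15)65c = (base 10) 1437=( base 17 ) 4g9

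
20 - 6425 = -6405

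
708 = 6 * 118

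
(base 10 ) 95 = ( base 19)50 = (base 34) 2R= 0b1011111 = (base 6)235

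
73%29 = 15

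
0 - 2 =-2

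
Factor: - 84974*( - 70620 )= 2^3*3^1*5^1*11^1*107^1 * 42487^1 =6000863880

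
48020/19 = 48020/19 =2527.37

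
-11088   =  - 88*126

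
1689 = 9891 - 8202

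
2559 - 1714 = 845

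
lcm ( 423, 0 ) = 0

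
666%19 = 1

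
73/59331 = 73/59331 = 0.00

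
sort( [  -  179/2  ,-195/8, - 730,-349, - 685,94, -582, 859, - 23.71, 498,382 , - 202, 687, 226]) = [ - 730, - 685, - 582,-349, - 202, - 179/2, - 195/8, - 23.71 , 94, 226, 382, 498, 687, 859 ] 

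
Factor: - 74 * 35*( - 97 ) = 251230 = 2^1 * 5^1*7^1*37^1*97^1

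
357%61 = 52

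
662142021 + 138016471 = 800158492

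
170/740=17/74 = 0.23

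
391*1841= 719831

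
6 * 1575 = 9450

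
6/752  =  3/376 = 0.01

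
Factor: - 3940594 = -2^1*7^1 * 173^1*1627^1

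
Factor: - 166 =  - 2^1*83^1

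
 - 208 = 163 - 371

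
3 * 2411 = 7233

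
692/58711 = 692/58711 = 0.01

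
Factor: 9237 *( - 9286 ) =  - 85774782 = - 2^1*3^1* 3079^1*4643^1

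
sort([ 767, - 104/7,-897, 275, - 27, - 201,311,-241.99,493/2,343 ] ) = [ - 897, - 241.99, - 201, - 27, - 104/7,493/2,275,311 , 343,767 ] 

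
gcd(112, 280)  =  56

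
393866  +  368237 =762103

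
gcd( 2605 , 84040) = 5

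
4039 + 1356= 5395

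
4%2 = 0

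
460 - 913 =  - 453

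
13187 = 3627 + 9560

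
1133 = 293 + 840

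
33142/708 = 46 + 287/354 = 46.81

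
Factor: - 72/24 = - 3^1 = - 3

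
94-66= 28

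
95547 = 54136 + 41411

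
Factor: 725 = 5^2*29^1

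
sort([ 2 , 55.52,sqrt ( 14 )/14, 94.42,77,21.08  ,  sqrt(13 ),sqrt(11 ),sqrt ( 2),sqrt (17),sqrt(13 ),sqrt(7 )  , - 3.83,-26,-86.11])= [ - 86.11,-26,-3.83,  sqrt( 14 ) /14,sqrt(2 ) , 2,  sqrt(7 ) , sqrt(11),sqrt(13), sqrt(13 ), sqrt (17),21.08,55.52,  77,94.42]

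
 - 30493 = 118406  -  148899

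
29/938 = 29/938 = 0.03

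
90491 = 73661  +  16830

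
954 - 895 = 59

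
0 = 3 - 3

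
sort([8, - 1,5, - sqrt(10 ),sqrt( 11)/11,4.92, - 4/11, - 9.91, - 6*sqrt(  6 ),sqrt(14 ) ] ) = [ - 6*sqrt(6 ),-9.91,-sqrt( 10 ), - 1, - 4/11,sqrt(11 )/11,sqrt(14),4.92, 5,8]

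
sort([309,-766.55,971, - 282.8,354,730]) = [ - 766.55,-282.8, 309,354,730,971]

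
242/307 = 242/307 = 0.79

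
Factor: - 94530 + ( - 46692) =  - 2^1*3^1*23537^1 = -  141222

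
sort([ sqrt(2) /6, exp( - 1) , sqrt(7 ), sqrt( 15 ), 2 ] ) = [ sqrt(2 )/6,exp( - 1 ), 2, sqrt ( 7 ), sqrt(15) ] 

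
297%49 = 3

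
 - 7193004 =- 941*7644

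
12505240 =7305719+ 5199521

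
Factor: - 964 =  - 2^2*241^1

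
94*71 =6674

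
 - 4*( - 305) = 1220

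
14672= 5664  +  9008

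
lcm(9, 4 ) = 36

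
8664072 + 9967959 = 18632031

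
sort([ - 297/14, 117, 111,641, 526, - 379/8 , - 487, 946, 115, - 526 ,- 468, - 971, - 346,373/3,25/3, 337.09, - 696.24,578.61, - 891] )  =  [ - 971, - 891, - 696.24, - 526, - 487, - 468, - 346, - 379/8, - 297/14,25/3 , 111,115,117, 373/3, 337.09,526,578.61, 641, 946 ]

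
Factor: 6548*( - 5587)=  - 36583676=- 2^2*37^1*151^1*1637^1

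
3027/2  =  1513  +  1/2 = 1513.50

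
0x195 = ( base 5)3110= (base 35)BK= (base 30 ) DF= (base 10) 405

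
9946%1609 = 292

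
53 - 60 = - 7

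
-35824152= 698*( - 51324 )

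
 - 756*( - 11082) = 8377992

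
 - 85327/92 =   -  928 + 49/92 = - 927.47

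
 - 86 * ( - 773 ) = 66478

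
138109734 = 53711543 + 84398191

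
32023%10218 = 1369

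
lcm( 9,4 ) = 36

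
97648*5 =488240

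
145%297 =145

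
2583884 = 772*3347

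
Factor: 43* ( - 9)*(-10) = 3870 = 2^1*3^2*5^1*43^1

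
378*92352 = 34909056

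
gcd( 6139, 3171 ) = 7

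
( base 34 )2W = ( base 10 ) 100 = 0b1100100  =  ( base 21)4G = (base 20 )50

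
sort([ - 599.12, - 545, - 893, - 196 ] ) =[-893, - 599.12,-545, - 196] 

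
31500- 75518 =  - 44018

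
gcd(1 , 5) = 1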